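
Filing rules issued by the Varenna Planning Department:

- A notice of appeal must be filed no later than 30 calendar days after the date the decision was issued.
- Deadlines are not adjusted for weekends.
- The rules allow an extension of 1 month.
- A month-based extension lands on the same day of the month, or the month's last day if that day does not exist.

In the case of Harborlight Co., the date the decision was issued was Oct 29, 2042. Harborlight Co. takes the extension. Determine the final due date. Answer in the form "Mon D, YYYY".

Dec 28, 2042

Adding 30 calendar days to Oct 29, 2042 gives Nov 28, 2042.
Nov 28, 2042 falls on a Friday. The rules make no weekend/holiday allowance, so it remains Nov 28, 2042.
Add 1 month to Nov 28, 2042: Dec 28, 2042.
No adjustment is made for weekends or holidays, so Dec 28, 2042 stands.
Final deadline: Dec 28, 2042.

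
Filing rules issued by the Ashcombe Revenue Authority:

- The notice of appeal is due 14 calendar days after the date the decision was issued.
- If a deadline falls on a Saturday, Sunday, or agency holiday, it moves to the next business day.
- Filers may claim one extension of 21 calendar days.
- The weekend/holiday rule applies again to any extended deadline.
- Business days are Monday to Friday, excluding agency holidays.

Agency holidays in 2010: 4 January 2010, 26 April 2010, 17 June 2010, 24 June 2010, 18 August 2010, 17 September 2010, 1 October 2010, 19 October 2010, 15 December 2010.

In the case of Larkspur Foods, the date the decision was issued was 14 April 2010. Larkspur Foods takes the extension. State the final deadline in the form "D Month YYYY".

From 14 April 2010, 14 calendar days later is 28 April 2010.
Since 28 April 2010 is a Wednesday and not a holiday, the date is unchanged.
The 21-calendar-day extension moves the deadline from 28 April 2010 to 19 May 2010.
19 May 2010 falls on a Wednesday, which is a business day, so no adjustment is needed.
Final deadline: 19 May 2010.

19 May 2010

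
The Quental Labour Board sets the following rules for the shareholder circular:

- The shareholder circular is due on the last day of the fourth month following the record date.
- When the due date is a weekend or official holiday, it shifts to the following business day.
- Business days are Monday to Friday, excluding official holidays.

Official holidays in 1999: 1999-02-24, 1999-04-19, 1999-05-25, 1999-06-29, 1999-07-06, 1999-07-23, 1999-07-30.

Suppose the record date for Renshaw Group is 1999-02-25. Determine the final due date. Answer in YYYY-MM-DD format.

4 months after 1999-02-25 is June 1999; that month ends on 1999-06-30.
1999-06-30 falls on a Wednesday, which is a business day, so no adjustment is needed.
Deadline: 1999-06-30.

1999-06-30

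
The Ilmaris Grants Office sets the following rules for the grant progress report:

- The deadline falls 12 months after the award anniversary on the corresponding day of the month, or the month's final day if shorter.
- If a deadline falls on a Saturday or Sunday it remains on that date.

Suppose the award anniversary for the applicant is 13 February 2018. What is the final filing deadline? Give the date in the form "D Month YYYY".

12 months after 13 February 2018, on the same day of the month, is 13 February 2019.
13 February 2019 is a Wednesday; no weekend or holiday adjustment applies.
Deadline: 13 February 2019.

13 February 2019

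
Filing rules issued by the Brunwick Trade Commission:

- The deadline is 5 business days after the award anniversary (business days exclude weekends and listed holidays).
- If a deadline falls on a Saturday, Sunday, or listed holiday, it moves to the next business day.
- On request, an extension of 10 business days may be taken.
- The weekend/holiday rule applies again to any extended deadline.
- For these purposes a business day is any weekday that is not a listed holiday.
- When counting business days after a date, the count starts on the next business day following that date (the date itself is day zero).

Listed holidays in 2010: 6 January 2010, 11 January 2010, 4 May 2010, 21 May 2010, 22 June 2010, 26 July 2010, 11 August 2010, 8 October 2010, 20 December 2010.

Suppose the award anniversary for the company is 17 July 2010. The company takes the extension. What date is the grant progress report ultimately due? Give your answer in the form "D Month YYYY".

Starting the day after 17 July 2010 and counting 5 business days lands on 23 July 2010.
Since 23 July 2010 is a Friday and not a holiday, the date is unchanged.
The 10-business-day extension runs from 23 July 2010 to 9 August 2010.
9 August 2010 (Monday) is already a business day.
Final deadline: 9 August 2010.

9 August 2010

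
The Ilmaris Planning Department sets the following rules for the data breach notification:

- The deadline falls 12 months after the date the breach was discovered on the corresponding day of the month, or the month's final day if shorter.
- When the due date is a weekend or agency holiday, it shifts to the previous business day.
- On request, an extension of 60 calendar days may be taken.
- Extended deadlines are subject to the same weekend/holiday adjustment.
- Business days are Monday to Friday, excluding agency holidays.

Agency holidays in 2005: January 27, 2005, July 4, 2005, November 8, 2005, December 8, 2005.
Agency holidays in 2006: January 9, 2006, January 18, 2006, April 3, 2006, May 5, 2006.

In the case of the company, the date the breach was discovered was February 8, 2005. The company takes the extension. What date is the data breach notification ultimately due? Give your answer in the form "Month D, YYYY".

Moving 12 months forward from February 8, 2005 on the corresponding day gives February 8, 2006.
February 8, 2006 (Wednesday) is already a business day.
With the 60-day extension, February 8, 2006 becomes April 9, 2006.
April 9, 2006 falls on a Sunday. Rolling to the preceding business day gives April 7, 2006, a Friday.
The final due date is April 7, 2006.

April 7, 2006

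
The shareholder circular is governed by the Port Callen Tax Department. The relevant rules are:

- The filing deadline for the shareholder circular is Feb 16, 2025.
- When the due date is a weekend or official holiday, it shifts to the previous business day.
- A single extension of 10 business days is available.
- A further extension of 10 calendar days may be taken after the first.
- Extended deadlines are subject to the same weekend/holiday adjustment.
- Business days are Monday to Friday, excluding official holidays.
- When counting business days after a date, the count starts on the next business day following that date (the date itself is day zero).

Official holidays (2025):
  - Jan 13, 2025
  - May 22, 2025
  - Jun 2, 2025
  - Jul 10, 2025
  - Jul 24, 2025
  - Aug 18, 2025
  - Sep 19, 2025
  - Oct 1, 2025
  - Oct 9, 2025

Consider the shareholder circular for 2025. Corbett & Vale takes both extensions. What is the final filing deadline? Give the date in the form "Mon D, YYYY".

Start from the fixed due date, Feb 16, 2025.
Because Feb 16, 2025 is a Sunday, the deadline becomes Feb 14, 2025 (Friday).
Applying the 10-business-day extension: 10 business days after Feb 14, 2025 is Feb 28, 2025.
Since Feb 28, 2025 is a Friday and not a holiday, the date is unchanged.
With the 10-day extension, Feb 28, 2025 becomes Mar 10, 2025.
Mar 10, 2025 (Monday) is already a business day.
So the filing is due Mar 10, 2025.

Mar 10, 2025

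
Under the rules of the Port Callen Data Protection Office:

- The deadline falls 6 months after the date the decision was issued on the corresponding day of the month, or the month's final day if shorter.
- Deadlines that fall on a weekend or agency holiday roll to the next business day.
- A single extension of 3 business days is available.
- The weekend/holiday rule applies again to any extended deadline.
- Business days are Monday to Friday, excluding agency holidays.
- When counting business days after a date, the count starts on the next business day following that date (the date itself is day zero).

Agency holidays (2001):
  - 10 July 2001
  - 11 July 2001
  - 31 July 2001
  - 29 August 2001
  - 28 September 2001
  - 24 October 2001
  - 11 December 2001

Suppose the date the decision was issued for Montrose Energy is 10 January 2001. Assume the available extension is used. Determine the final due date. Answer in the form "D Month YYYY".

17 July 2001

Moving 6 months forward from 10 January 2001 on the corresponding day gives 10 July 2001.
10 July 2001 falls on a listed holiday. Rolling to the next business day gives 12 July 2001, a Thursday.
Counting 3 further business days from 12 July 2001 reaches 17 July 2001.
17 July 2001 (Tuesday) is already a business day.
Final deadline: 17 July 2001.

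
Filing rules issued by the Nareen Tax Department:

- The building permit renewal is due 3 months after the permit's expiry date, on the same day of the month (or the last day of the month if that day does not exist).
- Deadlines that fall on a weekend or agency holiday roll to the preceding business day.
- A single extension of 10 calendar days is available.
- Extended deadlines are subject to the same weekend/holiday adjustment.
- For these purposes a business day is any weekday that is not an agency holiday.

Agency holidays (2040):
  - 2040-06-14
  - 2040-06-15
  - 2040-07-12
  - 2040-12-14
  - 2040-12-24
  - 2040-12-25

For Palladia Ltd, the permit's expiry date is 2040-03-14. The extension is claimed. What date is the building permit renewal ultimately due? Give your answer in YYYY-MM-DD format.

2040-06-22

3 months from 2040-03-14 is 2040-06-14.
2040-06-14 is a listed holiday; the preceding business day is 2040-06-13 (Wednesday).
The 10-calendar-day extension moves the deadline from 2040-06-13 to 2040-06-23.
Because 2040-06-23 is a Saturday, the deadline becomes 2040-06-22 (Friday).
Final deadline: 2040-06-22.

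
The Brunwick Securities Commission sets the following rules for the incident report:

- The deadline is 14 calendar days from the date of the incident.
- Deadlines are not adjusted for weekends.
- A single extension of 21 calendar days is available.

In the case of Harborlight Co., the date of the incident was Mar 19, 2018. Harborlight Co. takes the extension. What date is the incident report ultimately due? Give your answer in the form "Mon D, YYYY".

Apr 23, 2018

Trigger date Mar 19, 2018 + 14 calendar days = Apr 2, 2018.
Apr 2, 2018 falls on a Monday. The rules make no weekend/holiday allowance, so it remains Apr 2, 2018.
With the 21-day extension, Apr 2, 2018 becomes Apr 23, 2018.
Apr 23, 2018 is a Monday; no weekend or holiday adjustment applies.
So the filing is due Apr 23, 2018.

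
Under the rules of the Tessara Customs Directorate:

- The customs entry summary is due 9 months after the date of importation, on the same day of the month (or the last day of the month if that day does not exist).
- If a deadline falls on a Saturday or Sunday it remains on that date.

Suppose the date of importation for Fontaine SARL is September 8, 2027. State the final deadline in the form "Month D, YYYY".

Moving 9 months forward from September 8, 2027 on the corresponding day gives June 8, 2028.
No adjustment is made for weekends or holidays, so June 8, 2028 stands.
Final deadline: June 8, 2028.

June 8, 2028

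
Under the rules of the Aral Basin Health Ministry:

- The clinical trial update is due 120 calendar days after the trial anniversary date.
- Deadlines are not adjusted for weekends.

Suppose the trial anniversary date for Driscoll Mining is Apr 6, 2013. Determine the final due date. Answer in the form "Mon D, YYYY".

Adding 120 calendar days to Apr 6, 2013 gives Aug 4, 2013.
Aug 4, 2013 is a Sunday; no weekend or holiday adjustment applies.
The final due date is Aug 4, 2013.

Aug 4, 2013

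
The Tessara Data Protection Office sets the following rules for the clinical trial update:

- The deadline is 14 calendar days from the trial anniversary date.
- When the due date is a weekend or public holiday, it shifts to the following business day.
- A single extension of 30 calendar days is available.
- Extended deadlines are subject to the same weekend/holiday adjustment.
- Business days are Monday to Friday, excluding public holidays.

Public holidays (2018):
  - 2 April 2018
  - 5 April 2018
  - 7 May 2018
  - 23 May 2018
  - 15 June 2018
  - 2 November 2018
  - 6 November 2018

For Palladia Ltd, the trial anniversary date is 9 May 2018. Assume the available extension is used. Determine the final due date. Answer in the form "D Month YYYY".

25 June 2018

Trigger date 9 May 2018 + 14 calendar days = 23 May 2018.
Because 23 May 2018 is a listed holiday, the deadline becomes 24 May 2018 (Thursday).
Applying the 30-calendar-day extension: 24 May 2018 + 30 days = 23 June 2018.
23 June 2018 is a Saturday, so it moves to the next business day, 25 June 2018 (Monday).
So the filing is due 25 June 2018.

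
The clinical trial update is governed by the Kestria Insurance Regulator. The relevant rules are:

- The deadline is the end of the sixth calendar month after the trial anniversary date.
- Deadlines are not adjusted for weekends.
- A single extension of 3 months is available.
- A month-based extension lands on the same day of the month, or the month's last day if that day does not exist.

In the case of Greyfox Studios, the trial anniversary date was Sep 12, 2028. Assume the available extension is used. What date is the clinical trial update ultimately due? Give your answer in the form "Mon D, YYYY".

6 months after Sep 12, 2028 falls in March 2029; the last day of that month is Mar 31, 2029.
Mar 31, 2029 is a Saturday; no weekend or holiday adjustment applies.
The 3 months extension carries Mar 31, 2029 to Jun 30, 2029 (day 31 does not exist in June, so the month's last day is used).
Jun 30, 2029 is a Saturday; no weekend or holiday adjustment applies.
Deadline: Jun 30, 2029.

Jun 30, 2029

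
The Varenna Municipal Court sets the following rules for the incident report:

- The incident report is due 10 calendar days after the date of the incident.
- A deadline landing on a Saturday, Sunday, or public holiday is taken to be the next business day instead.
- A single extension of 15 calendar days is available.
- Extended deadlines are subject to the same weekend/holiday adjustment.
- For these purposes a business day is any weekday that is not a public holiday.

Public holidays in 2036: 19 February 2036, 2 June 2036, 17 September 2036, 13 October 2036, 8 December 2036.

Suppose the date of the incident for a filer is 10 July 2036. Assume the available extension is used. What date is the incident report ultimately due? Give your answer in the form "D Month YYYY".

10 calendar days after 10 July 2036 is 20 July 2036.
20 July 2036 is a Sunday, so it moves to the next business day, 21 July 2036 (Monday).
The 15-calendar-day extension moves the deadline from 21 July 2036 to 5 August 2036.
5 August 2036 (Tuesday) is already a business day.
So the filing is due 5 August 2036.

5 August 2036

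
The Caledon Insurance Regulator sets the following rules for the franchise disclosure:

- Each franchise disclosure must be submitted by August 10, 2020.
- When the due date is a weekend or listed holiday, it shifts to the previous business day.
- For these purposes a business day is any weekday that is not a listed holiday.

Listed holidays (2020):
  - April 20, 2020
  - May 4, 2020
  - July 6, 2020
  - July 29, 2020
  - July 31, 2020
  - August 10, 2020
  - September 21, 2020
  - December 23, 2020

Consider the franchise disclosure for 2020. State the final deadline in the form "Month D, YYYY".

Start from the fixed due date, August 10, 2020.
August 10, 2020 is a listed holiday; the preceding business day is August 7, 2020 (Friday).
Deadline: August 7, 2020.

August 7, 2020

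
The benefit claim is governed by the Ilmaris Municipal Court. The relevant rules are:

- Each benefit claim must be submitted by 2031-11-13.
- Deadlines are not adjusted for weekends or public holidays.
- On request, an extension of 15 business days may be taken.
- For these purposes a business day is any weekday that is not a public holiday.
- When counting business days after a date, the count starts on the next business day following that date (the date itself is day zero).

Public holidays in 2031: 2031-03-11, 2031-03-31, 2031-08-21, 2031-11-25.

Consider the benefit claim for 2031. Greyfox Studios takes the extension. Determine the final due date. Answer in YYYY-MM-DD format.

The statutory due date is 2031-11-13.
2031-11-13 is a Thursday; no weekend or holiday adjustment applies.
Applying the 15-business-day extension: 15 business days after 2031-11-13 is 2031-12-05.
2031-12-05 falls on a Friday. The rules make no weekend/holiday allowance, so it remains 2031-12-05.
The final due date is 2031-12-05.

2031-12-05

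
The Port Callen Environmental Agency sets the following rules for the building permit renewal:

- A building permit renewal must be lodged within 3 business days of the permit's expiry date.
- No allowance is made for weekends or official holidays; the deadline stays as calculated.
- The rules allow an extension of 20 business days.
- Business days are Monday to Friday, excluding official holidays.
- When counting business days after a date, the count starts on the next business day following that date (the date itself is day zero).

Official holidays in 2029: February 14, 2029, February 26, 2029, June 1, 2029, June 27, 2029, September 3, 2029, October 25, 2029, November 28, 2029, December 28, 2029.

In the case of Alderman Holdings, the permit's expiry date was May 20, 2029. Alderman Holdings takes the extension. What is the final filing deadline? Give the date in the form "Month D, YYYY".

June 21, 2029

Starting the day after May 20, 2029 and counting 3 business days lands on May 23, 2029.
May 23, 2029 is a Wednesday; no weekend or holiday adjustment applies.
Applying the 20-business-day extension: 20 business days after May 23, 2029 is June 21, 2029.
No adjustment is made for weekends or holidays, so June 21, 2029 stands.
Deadline: June 21, 2029.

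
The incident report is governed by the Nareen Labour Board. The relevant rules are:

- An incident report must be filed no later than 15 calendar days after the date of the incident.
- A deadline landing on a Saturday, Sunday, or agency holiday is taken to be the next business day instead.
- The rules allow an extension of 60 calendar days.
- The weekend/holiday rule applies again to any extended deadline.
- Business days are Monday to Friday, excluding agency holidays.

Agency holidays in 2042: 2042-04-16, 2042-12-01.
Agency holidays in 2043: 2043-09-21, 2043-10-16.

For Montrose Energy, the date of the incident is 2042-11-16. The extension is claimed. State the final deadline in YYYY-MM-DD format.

15 calendar days after 2042-11-16 is 2042-12-01.
Because 2042-12-01 is a listed holiday, the deadline becomes 2042-12-02 (Tuesday).
Add the 60 calendar-day extension to 2042-12-02: 2043-01-31.
Because 2043-01-31 is a Saturday, the deadline becomes 2043-02-02 (Monday).
The final due date is 2043-02-02.

2043-02-02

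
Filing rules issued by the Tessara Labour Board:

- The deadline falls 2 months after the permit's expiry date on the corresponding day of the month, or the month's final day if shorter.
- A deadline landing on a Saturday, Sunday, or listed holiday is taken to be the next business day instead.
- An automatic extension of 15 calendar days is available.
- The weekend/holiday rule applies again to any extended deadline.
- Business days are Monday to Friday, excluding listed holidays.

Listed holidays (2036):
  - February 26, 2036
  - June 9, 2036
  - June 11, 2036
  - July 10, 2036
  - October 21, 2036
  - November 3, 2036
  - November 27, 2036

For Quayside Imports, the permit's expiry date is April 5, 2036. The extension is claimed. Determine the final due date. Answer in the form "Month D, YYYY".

June 20, 2036

Moving 2 months forward from April 5, 2036 on the corresponding day gives June 5, 2036.
June 5, 2036 (Thursday) is already a business day.
Applying the 15-calendar-day extension: June 5, 2036 + 15 days = June 20, 2036.
June 20, 2036 falls on a Friday, which is a business day, so no adjustment is needed.
So the filing is due June 20, 2036.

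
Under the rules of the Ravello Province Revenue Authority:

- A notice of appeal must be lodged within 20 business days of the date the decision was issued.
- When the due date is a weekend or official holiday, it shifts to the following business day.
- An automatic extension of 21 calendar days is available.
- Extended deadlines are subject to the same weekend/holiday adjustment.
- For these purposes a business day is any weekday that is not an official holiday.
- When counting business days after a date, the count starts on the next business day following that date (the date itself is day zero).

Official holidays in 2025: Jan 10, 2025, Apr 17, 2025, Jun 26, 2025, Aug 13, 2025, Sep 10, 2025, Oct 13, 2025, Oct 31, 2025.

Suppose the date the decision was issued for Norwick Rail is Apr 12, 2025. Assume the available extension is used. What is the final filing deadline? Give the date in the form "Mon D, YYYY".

Jun 2, 2025

20 business days after Apr 12, 2025, excluding weekends and holidays, is May 12, 2025.
May 12, 2025 falls on a Monday, which is a business day, so no adjustment is needed.
Applying the 21-calendar-day extension: May 12, 2025 + 21 days = Jun 2, 2025.
Since Jun 2, 2025 is a Monday and not a holiday, the date is unchanged.
The final due date is Jun 2, 2025.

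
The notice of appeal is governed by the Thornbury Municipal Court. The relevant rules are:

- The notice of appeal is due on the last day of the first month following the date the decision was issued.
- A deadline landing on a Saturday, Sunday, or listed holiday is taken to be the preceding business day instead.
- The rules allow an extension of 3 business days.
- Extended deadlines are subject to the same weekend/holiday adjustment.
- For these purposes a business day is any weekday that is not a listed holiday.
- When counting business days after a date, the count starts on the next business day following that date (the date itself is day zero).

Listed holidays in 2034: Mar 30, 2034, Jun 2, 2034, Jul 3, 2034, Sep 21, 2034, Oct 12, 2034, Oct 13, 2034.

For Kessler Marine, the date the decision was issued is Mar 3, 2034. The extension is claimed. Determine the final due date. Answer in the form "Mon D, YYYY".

The first month after Mar 3, 2034 is April 2034, whose last day is Apr 30, 2034.
Because Apr 30, 2034 is a Sunday, the deadline becomes Apr 28, 2034 (Friday).
Applying the 3-business-day extension: 3 business days after Apr 28, 2034 is May 3, 2034.
May 3, 2034 (Wednesday) is already a business day.
The final due date is May 3, 2034.

May 3, 2034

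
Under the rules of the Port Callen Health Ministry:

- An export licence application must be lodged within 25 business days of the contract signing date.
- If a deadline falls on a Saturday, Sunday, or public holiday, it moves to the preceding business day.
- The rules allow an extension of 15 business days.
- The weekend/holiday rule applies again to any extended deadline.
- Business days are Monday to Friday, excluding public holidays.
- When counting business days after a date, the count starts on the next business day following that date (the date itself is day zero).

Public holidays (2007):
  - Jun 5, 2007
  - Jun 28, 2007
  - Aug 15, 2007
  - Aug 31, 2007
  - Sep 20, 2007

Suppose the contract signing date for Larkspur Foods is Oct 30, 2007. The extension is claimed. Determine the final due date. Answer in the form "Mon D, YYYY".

Counting 25 business days after Oct 30, 2007 (skipping weekends and listed holidays) reaches Dec 4, 2007.
Dec 4, 2007 is a Tuesday and not a listed holiday, so it stands.
The 15-business-day extension runs from Dec 4, 2007 to Dec 25, 2007.
Since Dec 25, 2007 is a Tuesday and not a holiday, the date is unchanged.
So the filing is due Dec 25, 2007.

Dec 25, 2007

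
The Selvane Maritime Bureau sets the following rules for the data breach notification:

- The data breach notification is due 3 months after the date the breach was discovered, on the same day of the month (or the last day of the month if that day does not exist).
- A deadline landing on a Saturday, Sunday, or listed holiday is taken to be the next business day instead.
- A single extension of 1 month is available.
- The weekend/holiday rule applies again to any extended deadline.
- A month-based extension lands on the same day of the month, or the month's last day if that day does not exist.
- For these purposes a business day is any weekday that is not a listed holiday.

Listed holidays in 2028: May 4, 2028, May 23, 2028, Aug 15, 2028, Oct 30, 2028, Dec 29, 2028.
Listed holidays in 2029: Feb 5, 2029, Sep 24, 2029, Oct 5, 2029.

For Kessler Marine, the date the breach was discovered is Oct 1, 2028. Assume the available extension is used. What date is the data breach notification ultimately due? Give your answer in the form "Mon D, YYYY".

Feb 1, 2029

Moving 3 months forward from Oct 1, 2028 on the corresponding day gives Jan 1, 2029.
Since Jan 1, 2029 is a Monday and not a holiday, the date is unchanged.
Add 1 month to Jan 1, 2029: Feb 1, 2029.
Feb 1, 2029 (Thursday) is already a business day.
Final deadline: Feb 1, 2029.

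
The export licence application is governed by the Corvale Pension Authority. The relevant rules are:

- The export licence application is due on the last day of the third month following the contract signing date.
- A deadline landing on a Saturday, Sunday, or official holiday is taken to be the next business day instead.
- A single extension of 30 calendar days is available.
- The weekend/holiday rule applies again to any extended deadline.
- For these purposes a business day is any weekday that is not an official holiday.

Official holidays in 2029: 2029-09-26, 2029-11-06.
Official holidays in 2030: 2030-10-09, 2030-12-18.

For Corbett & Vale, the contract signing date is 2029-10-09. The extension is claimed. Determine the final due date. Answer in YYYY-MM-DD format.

2030-03-04

The third month after 2029-10-09 is January 2030, whose last day is 2030-01-31.
2030-01-31 (Thursday) is already a business day.
The 30-calendar-day extension moves the deadline from 2030-01-31 to 2030-03-02.
2030-03-02 falls on a Saturday. Rolling to the next business day gives 2030-03-04, a Monday.
So the filing is due 2030-03-04.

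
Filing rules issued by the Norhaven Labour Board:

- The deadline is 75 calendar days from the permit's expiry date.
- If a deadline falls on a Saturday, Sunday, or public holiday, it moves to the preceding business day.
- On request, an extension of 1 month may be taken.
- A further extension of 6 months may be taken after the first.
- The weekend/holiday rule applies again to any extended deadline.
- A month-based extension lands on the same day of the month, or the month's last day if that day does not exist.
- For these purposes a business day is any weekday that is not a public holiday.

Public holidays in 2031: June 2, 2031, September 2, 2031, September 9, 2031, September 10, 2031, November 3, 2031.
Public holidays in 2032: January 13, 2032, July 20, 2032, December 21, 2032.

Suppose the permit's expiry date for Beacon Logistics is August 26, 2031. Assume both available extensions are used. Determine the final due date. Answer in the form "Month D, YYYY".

Adding 75 calendar days to August 26, 2031 gives November 9, 2031.
November 9, 2031 is a Sunday, so it moves to the preceding business day, November 7, 2031 (Friday).
Applying the 1 month extension: 1 month after November 7, 2031 is December 7, 2031.
December 7, 2031 falls on a Sunday. Rolling to the preceding business day gives December 5, 2031, a Friday.
Add 6 months to December 5, 2031: June 5, 2032.
Because June 5, 2032 is a Saturday, the deadline becomes June 4, 2032 (Friday).
So the filing is due June 4, 2032.

June 4, 2032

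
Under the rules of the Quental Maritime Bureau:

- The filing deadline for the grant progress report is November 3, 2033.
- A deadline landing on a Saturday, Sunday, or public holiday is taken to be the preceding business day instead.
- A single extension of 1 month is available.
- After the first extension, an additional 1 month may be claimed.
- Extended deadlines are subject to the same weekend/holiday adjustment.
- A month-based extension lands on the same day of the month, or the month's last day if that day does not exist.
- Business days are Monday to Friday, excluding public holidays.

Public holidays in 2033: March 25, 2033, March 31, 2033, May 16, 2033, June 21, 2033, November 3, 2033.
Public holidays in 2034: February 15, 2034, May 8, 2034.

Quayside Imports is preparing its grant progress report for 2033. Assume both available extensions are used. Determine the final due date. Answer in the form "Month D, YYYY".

January 2, 2034

The statutory due date is November 3, 2033.
Because November 3, 2033 is a listed holiday, the deadline becomes November 2, 2033 (Wednesday).
The 1 month extension carries November 2, 2033 to December 2, 2033.
December 2, 2033 is a Friday and not a listed holiday, so it stands.
Add 1 month to December 2, 2033: January 2, 2034.
Since January 2, 2034 is a Monday and not a holiday, the date is unchanged.
Final deadline: January 2, 2034.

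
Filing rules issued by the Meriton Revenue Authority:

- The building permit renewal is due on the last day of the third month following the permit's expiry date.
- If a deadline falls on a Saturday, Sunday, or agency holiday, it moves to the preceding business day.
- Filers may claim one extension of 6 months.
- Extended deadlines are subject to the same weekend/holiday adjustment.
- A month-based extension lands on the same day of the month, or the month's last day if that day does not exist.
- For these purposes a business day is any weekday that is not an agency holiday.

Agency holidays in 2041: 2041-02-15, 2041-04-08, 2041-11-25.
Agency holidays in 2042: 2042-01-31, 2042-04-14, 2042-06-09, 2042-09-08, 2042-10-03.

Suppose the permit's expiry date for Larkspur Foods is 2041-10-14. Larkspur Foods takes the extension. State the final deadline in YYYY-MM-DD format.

The third month after 2041-10-14 is January 2042, whose last day is 2042-01-31.
2042-01-31 is a listed holiday; the preceding business day is 2042-01-30 (Thursday).
Applying the 6 months extension: 6 months after 2042-01-30 is 2042-07-30.
2042-07-30 (Wednesday) is already a business day.
So the filing is due 2042-07-30.

2042-07-30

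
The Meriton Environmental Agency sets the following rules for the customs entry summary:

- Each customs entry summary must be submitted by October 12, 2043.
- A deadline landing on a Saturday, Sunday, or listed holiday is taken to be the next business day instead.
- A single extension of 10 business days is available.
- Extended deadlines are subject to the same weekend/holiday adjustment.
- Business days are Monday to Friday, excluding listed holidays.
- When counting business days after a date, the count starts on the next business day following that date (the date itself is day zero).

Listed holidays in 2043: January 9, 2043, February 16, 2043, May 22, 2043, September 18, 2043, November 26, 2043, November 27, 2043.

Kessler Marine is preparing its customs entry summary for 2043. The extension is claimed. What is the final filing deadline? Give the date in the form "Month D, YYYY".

October 26, 2043

Start from the fixed due date, October 12, 2043.
October 12, 2043 falls on a Monday, which is a business day, so no adjustment is needed.
The 10-business-day extension runs from October 12, 2043 to October 26, 2043.
October 26, 2043 falls on a Monday, which is a business day, so no adjustment is needed.
The final due date is October 26, 2043.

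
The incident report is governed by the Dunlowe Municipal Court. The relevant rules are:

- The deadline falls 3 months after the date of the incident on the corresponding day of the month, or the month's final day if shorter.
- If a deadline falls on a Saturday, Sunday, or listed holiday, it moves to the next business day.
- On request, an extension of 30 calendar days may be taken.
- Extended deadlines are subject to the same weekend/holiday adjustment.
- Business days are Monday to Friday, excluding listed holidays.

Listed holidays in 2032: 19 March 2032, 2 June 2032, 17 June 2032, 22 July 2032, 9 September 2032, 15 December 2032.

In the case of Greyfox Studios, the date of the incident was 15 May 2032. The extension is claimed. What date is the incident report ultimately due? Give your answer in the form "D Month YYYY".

Moving 3 months forward from 15 May 2032 on the corresponding day gives 15 August 2032.
Because 15 August 2032 is a Sunday, the deadline becomes 16 August 2032 (Monday).
With the 30-day extension, 16 August 2032 becomes 15 September 2032.
15 September 2032 (Wednesday) is already a business day.
The final due date is 15 September 2032.

15 September 2032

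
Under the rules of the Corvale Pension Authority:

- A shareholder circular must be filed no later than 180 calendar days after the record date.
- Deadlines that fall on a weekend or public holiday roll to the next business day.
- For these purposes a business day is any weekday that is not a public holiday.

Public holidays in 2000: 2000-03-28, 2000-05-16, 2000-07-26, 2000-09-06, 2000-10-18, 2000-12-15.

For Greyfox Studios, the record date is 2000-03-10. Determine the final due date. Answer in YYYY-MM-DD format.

2000-09-07

180 calendar days after 2000-03-10 is 2000-09-06.
2000-09-06 falls on a listed holiday. Rolling to the next business day gives 2000-09-07, a Thursday.
So the filing is due 2000-09-07.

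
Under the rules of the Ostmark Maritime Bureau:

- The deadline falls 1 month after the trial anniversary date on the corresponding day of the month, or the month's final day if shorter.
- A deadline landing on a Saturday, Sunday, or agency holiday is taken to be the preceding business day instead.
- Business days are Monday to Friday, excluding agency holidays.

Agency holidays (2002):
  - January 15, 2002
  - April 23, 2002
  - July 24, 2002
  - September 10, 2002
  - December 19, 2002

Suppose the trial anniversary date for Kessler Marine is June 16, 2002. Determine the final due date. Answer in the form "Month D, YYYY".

1 month after June 16, 2002, on the same day of the month, is July 16, 2002.
July 16, 2002 (Tuesday) is already a business day.
Deadline: July 16, 2002.

July 16, 2002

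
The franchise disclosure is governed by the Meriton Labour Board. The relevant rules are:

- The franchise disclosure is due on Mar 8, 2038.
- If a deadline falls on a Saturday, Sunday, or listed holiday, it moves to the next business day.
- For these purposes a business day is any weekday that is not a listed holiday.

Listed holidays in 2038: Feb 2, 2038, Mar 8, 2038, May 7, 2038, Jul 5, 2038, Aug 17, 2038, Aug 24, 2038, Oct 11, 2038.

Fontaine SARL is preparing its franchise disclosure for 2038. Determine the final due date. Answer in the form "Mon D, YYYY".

Start from the fixed due date, Mar 8, 2038.
Mar 8, 2038 is a listed holiday, so it moves to the next business day, Mar 9, 2038 (Tuesday).
Deadline: Mar 9, 2038.

Mar 9, 2038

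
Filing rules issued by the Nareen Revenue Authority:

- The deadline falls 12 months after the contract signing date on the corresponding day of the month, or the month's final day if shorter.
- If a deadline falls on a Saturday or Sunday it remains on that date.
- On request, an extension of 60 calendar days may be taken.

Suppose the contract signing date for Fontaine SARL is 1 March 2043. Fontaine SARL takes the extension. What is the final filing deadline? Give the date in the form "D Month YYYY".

12 months from 1 March 2043 is 1 March 2044.
1 March 2044 falls on a Tuesday. The rules make no weekend/holiday allowance, so it remains 1 March 2044.
Add the 60 calendar-day extension to 1 March 2044: 30 April 2044.
No adjustment is made for weekends or holidays, so 30 April 2044 stands.
Final deadline: 30 April 2044.

30 April 2044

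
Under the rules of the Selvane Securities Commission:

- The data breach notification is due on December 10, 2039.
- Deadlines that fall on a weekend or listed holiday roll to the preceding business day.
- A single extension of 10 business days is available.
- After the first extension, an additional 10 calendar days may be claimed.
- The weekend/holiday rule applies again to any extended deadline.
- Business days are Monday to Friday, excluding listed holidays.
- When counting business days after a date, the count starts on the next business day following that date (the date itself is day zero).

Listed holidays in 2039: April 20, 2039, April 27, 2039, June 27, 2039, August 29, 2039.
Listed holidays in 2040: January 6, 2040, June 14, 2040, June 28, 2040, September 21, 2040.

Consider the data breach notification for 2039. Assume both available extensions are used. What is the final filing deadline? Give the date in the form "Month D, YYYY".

Start from the fixed due date, December 10, 2039.
December 10, 2039 is a Saturday; the preceding business day is December 9, 2039 (Friday).
Applying the 10-business-day extension: 10 business days after December 9, 2039 is December 23, 2039.
Since December 23, 2039 is a Friday and not a holiday, the date is unchanged.
Applying the 10-calendar-day extension: December 23, 2039 + 10 days = January 2, 2040.
January 2, 2040 falls on a Monday, which is a business day, so no adjustment is needed.
Final deadline: January 2, 2040.

January 2, 2040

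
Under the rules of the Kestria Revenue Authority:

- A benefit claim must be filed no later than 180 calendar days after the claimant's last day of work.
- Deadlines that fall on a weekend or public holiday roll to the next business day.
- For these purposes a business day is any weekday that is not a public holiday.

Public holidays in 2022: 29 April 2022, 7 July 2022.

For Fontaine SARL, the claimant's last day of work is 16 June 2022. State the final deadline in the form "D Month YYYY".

Trigger date 16 June 2022 + 180 calendar days = 13 December 2022.
Since 13 December 2022 is a Tuesday and not a holiday, the date is unchanged.
So the filing is due 13 December 2022.

13 December 2022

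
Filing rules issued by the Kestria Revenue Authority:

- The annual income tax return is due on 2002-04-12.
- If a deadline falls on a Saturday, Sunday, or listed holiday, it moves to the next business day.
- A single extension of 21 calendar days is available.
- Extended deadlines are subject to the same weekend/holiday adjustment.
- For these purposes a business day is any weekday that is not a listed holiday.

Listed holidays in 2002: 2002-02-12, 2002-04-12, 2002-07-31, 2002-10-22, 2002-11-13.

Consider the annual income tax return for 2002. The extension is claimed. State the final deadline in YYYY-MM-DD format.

Start from the fixed due date, 2002-04-12.
2002-04-12 is a listed holiday, so it moves to the next business day, 2002-04-15 (Monday).
With the 21-day extension, 2002-04-15 becomes 2002-05-06.
Since 2002-05-06 is a Monday and not a holiday, the date is unchanged.
So the filing is due 2002-05-06.

2002-05-06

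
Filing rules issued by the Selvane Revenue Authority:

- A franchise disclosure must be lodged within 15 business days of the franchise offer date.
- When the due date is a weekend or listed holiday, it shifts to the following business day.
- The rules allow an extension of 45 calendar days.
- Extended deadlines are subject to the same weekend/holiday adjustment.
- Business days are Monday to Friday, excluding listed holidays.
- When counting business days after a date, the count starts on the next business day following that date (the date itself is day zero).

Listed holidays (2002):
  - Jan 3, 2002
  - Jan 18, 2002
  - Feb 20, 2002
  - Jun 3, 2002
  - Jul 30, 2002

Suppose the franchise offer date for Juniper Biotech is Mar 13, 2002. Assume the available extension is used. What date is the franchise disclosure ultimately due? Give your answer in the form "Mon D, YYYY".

15 business days after Mar 13, 2002, excluding weekends and holidays, is Apr 3, 2002.
Since Apr 3, 2002 is a Wednesday and not a holiday, the date is unchanged.
Add the 45 calendar-day extension to Apr 3, 2002: May 18, 2002.
May 18, 2002 falls on a Saturday. Rolling to the next business day gives May 20, 2002, a Monday.
So the filing is due May 20, 2002.

May 20, 2002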